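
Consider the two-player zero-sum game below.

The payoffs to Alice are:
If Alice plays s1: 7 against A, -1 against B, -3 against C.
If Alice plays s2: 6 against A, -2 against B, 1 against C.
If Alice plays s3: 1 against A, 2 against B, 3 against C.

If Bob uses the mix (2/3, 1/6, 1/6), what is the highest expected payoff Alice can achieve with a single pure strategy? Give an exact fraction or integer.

s1: (7)·(2/3) + (-1)·(1/6) + (-3)·(1/6) = 4.
s2: (6)·(2/3) + (-2)·(1/6) + (1)·(1/6) = 23/6.
s3: (1)·(2/3) + (2)·(1/6) + (3)·(1/6) = 3/2.
The best pure response is s1 with expected payoff 4.

4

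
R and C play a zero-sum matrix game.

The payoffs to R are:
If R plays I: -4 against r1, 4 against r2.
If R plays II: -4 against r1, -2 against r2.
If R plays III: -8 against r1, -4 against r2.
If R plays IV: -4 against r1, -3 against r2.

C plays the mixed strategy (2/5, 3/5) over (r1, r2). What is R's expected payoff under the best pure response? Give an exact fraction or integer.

4/5

I: (-4)·(2/5) + (4)·(3/5) = 4/5.
II: (-4)·(2/5) + (-2)·(3/5) = -14/5.
III: (-8)·(2/5) + (-4)·(3/5) = -28/5.
IV: (-4)·(2/5) + (-3)·(3/5) = -17/5.
The best pure response is I with expected payoff 4/5.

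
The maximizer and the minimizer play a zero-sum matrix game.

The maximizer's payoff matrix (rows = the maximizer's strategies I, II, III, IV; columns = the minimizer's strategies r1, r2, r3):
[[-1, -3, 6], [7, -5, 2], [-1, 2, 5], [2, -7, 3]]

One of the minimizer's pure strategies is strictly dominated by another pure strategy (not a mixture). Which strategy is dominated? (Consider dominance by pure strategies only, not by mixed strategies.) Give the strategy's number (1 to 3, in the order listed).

3

The minimizer prefers columns that give the maximizer less. Compare r3 with r2: -3 < 6, -5 < 2, 2 < 5, -7 < 3.
So r2 strictly dominates r3 for the minimizer; r3 is strictly dominated.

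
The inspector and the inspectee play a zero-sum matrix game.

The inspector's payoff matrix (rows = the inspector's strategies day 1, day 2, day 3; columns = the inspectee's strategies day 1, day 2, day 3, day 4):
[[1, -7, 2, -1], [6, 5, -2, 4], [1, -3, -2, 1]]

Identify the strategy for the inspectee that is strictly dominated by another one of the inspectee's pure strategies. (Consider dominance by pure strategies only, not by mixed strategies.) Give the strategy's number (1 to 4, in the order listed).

The inspectee prefers columns that give the inspector less. Compare day 1 with day 2: -7 < 1, 5 < 6, -3 < 1.
So day 2 strictly dominates day 1 for the inspectee; day 1 is strictly dominated.

1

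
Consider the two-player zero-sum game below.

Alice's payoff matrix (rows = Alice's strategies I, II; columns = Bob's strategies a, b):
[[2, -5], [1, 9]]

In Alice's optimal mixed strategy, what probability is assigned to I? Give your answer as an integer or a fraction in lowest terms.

8/15

Row minima are -5 and 1, so Alice's maximin is 1; column maxima are 2 and 9, so Bob's minimax is 2. These differ, so the equilibrium is in mixed strategies.
Let Alice play I with probability p. Bob is indifferent when 2p + (1−p) = −5p + 9(1−p), giving p = 8/15.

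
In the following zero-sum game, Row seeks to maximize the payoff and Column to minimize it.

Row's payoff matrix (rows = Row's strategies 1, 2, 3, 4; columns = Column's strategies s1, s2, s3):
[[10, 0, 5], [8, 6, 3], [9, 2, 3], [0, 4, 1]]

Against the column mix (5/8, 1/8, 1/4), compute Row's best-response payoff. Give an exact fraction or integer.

1: (10)·(5/8) + (0)·(1/8) + (5)·(1/4) = 15/2.
2: (8)·(5/8) + (6)·(1/8) + (3)·(1/4) = 13/2.
3: (9)·(5/8) + (2)·(1/8) + (3)·(1/4) = 53/8.
4: (0)·(5/8) + (4)·(1/8) + (1)·(1/4) = 3/4.
The best pure response is 1 with expected payoff 15/2.

15/2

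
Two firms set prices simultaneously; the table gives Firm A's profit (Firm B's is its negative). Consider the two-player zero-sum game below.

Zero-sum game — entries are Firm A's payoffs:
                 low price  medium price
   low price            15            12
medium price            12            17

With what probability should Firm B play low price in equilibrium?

Row minima are 12 and 12, so Firm A's maximin is 12; column maxima are 15 and 17, so Firm B's minimax is 15. These differ, so the equilibrium is in mixed strategies.
Let Firm B play low price with probability q. Firm A is indifferent when 15q + 12(1−q) = 12q + 17(1−q), giving q = 5/8.

5/8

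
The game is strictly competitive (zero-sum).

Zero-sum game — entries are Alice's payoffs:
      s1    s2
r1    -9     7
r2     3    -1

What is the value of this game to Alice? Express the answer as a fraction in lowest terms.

Row minima are -9 and -1, so Alice's maximin is -1; column maxima are 3 and 7, so Bob's minimax is 3. These differ, so the equilibrium is in mixed strategies.
Let Alice play r1 with probability p. Bob is indifferent when −9p + 3(1−p) = 7p − (1−p), giving p = 1/5.
Let Bob play s1 with probability q. Alice is indifferent when −9q + 7(1−q) = 3q − (1−q), giving q = 2/5.
The value is -9·(2/5) + (7)·(3/5) = 3/5.

3/5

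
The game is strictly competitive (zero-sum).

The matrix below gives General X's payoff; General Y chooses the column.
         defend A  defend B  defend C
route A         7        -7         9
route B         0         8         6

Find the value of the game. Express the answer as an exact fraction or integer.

28/11

Column defend C is strictly dominated by defend A for General Y (it gives General X more in every row).
The remaining 2×2 game on (route A, route B) × (defend A, defend B) has no saddle point. Let General X play route A with probability p; indifference gives 7p = −7p + 8(1−p), so p = 4/11.
Similarly General Y's optimal q on defend A is 15/22, and the value is 7·(15/22) + (-7)·(7/22) = 28/11.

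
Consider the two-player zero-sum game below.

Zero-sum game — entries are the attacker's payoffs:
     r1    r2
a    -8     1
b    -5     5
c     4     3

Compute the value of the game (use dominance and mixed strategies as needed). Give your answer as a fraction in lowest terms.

Row a is strictly dominated by row b, so the attacker never plays it.
The remaining 2×2 game on (b, c) × (r1, r2) has no saddle point. Let the attacker play b with probability p; indifference gives −5p + 4(1−p) = 5p + 3(1−p), so p = 1/11.
Similarly the defender's optimal q on r1 is 2/11, and the value is -5·(2/11) + (5)·(9/11) = 35/11.

35/11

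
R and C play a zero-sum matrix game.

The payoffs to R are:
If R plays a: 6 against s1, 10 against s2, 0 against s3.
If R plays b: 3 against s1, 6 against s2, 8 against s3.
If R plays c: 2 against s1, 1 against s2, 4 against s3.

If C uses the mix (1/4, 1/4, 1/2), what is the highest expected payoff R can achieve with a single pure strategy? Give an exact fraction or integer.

a: (6)·(1/4) + (10)·(1/4) + (0)·(1/2) = 4.
b: (3)·(1/4) + (6)·(1/4) + (8)·(1/2) = 25/4.
c: (2)·(1/4) + (1)·(1/4) + (4)·(1/2) = 11/4.
The best pure response is b with expected payoff 25/4.

25/4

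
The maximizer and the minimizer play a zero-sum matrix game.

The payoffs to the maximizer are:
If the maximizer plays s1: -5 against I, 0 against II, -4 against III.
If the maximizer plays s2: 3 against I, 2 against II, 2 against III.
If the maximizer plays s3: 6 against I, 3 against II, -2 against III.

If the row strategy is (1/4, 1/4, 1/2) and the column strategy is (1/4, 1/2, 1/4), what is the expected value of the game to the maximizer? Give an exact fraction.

Against (1/4, 1/2, 1/4), each row's expected payoff is s1: -9/4; s2: 9/4; s3: 5/2.
Taking the (1/4, 1/4, 1/2)-weighted average: (1/4)·(-9/4) + (1/4)·(9/4) + (1/2)·(5/2) = 5/4.

5/4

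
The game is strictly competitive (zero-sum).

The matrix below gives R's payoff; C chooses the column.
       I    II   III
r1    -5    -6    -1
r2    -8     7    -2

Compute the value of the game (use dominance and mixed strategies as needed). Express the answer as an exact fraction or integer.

-83/16

Column III is strictly dominated by I for C (it gives R more in every row).
The remaining 2×2 game on (r1, r2) × (I, II) has no saddle point. Let R play r1 with probability p; indifference gives −5p − 8(1−p) = −6p + 7(1−p), so p = 15/16.
Similarly C's optimal q on I is 13/16, and the value is -5·(13/16) + (-6)·(3/16) = -83/16.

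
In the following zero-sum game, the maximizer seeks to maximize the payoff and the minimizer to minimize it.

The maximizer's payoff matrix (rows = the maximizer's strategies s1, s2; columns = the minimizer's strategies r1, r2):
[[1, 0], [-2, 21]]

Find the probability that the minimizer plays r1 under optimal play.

7/8

Row minima are 0 and -2, so the maximizer's maximin is 0; column maxima are 1 and 21, so the minimizer's minimax is 1. These differ, so the equilibrium is in mixed strategies.
Let the minimizer play r1 with probability q. The maximizer is indifferent when q = −2q + 21(1−q), giving q = 7/8.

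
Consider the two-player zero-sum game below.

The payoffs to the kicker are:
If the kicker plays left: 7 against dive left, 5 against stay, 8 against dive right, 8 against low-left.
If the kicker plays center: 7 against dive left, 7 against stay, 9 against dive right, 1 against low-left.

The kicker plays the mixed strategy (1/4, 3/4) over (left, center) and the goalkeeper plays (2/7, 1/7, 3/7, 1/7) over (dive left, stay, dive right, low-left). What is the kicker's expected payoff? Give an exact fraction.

99/14

Against (2/7, 1/7, 3/7, 1/7), each row's expected payoff is left: 51/7; center: 7.
Taking the (1/4, 3/4)-weighted average: (1/4)·(51/7) + (3/4)·(7) = 99/14.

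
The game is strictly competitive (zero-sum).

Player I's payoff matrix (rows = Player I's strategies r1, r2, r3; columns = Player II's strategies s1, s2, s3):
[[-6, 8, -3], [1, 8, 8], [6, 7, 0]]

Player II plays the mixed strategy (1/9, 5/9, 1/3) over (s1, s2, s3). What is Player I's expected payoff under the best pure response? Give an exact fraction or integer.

65/9

r1: (-6)·(1/9) + (8)·(5/9) + (-3)·(1/3) = 25/9.
r2: (1)·(1/9) + (8)·(5/9) + (8)·(1/3) = 65/9.
r3: (6)·(1/9) + (7)·(5/9) + (0)·(1/3) = 41/9.
The best pure response is r2 with expected payoff 65/9.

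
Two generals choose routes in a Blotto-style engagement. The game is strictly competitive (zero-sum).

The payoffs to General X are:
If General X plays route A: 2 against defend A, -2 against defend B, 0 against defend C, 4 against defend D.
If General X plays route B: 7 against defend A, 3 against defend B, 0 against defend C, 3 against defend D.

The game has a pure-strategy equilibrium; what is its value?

0

Row minima: -2, 0 → General X's maximin is 0.
Column maxima: 7, 3, 0, 4 → General Y's minimax is 0.
They coincide at (route B, defend C), so the value is 0.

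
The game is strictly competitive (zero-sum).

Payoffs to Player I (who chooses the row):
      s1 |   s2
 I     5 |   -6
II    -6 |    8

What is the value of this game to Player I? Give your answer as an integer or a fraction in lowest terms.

Row minima are -6 and -6, so Player I's maximin is -6; column maxima are 5 and 8, so Player II's minimax is 5. These differ, so the equilibrium is in mixed strategies.
Let Player I play I with probability p. Player II is indifferent when 5p − 6(1−p) = −6p + 8(1−p), giving p = 14/25.
Let Player II play s1 with probability q. Player I is indifferent when 5q − 6(1−q) = −6q + 8(1−q), giving q = 14/25.
The value is 5·(14/25) + (-6)·(11/25) = 4/25.

4/25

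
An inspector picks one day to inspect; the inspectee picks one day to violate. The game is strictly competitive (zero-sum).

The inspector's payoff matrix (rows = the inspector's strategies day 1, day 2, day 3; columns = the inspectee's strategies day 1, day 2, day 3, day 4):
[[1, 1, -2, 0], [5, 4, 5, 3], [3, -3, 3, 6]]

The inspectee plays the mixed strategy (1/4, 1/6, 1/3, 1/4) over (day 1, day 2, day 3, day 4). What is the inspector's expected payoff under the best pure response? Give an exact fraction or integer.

13/3

day 1: (1)·(1/4) + (1)·(1/6) + (-2)·(1/3) + (0)·(1/4) = -1/4.
day 2: (5)·(1/4) + (4)·(1/6) + (5)·(1/3) + (3)·(1/4) = 13/3.
day 3: (3)·(1/4) + (-3)·(1/6) + (3)·(1/3) + (6)·(1/4) = 11/4.
The best pure response is day 2 with expected payoff 13/3.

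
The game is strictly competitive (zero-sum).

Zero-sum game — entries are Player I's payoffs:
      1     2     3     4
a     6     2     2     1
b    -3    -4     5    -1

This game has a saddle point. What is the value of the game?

1

Row minima: 1, -4 → Player I's maximin is 1.
Column maxima: 6, 2, 5, 1 → Player II's minimax is 1.
They coincide at (a, 4), so the value is 1.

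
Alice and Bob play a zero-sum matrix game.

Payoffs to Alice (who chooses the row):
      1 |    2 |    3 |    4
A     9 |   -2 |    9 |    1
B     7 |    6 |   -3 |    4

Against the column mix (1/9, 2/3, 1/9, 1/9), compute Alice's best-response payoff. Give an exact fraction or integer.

44/9

A: (9)·(1/9) + (-2)·(2/3) + (9)·(1/9) + (1)·(1/9) = 7/9.
B: (7)·(1/9) + (6)·(2/3) + (-3)·(1/9) + (4)·(1/9) = 44/9.
The best pure response is B with expected payoff 44/9.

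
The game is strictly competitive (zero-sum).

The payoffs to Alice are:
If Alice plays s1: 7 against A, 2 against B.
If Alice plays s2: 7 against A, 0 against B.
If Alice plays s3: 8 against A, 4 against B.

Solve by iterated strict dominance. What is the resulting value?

Column A is strictly dominated by B for Bob (2<7, 0<7, 4<8); eliminate A.
Row s1 is strictly dominated by row s3 (4>2); eliminate s1.
Row s2 is strictly dominated by row s3 (4>0); eliminate s2.
Only (s3, B) remains, with payoff 4.

4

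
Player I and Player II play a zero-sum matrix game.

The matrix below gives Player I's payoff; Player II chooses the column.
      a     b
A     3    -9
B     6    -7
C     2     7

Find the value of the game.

Row A is strictly dominated by row B, so Player I never plays it.
The remaining 2×2 game on (B, C) × (a, b) has no saddle point. Let Player I play B with probability p; indifference gives 6p + 2(1−p) = −7p + 7(1−p), so p = 5/18.
Similarly Player II's optimal q on a is 7/9, and the value is 6·(7/9) + (-7)·(2/9) = 28/9.

28/9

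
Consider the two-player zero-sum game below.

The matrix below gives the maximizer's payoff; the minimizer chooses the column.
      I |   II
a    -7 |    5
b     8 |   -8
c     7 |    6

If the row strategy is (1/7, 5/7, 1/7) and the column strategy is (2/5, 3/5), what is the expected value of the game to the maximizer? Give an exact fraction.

-1/5

Against (2/5, 3/5), each row's expected payoff is a: 1/5; b: -8/5; c: 32/5.
Taking the (1/7, 5/7, 1/7)-weighted average: (1/7)·(1/5) + (5/7)·(-8/5) + (1/7)·(32/5) = -1/5.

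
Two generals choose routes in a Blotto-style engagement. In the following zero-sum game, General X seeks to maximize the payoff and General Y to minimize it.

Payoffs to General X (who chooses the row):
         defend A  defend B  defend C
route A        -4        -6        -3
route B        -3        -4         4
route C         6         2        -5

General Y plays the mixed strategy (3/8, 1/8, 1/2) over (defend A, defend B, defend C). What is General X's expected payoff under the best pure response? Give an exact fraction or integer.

route A: (-4)·(3/8) + (-6)·(1/8) + (-3)·(1/2) = -15/4.
route B: (-3)·(3/8) + (-4)·(1/8) + (4)·(1/2) = 3/8.
route C: (6)·(3/8) + (2)·(1/8) + (-5)·(1/2) = 0.
The best pure response is route B with expected payoff 3/8.

3/8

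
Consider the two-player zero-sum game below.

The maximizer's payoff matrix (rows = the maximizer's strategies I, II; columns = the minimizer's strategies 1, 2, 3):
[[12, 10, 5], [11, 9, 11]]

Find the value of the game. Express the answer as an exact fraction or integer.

65/7

Column 1 is strictly dominated by 2 for the minimizer (it gives the maximizer more in every row).
The remaining 2×2 game on (I, II) × (2, 3) has no saddle point. Let the maximizer play I with probability p; indifference gives 10p + 9(1−p) = 5p + 11(1−p), so p = 2/7.
Similarly the minimizer's optimal q on 2 is 6/7, and the value is 10·(6/7) + (5)·(1/7) = 65/7.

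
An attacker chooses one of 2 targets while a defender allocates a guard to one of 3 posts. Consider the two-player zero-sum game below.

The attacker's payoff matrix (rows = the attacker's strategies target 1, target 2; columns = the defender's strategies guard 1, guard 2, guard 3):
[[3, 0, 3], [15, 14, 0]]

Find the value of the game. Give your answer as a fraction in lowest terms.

42/17

Column guard 1 is strictly dominated by guard 2 for the defender (it gives the attacker more in every row).
The remaining 2×2 game on (target 1, target 2) × (guard 2, guard 3) has no saddle point. Let the attacker play target 1 with probability p; indifference gives 14(1−p) = 3p, so p = 14/17.
Similarly the defender's optimal q on guard 2 is 3/17, and the value is 0·(3/17) + (3)·(14/17) = 42/17.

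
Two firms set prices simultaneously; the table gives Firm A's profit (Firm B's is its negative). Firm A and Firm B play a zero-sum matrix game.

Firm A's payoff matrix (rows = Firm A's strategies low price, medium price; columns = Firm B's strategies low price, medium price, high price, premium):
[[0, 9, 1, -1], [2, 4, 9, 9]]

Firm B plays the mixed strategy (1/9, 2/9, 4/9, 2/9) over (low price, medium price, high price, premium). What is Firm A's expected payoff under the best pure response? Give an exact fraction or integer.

low price: (0)·(1/9) + (9)·(2/9) + (1)·(4/9) + (-1)·(2/9) = 20/9.
medium price: (2)·(1/9) + (4)·(2/9) + (9)·(4/9) + (9)·(2/9) = 64/9.
The best pure response is medium price with expected payoff 64/9.

64/9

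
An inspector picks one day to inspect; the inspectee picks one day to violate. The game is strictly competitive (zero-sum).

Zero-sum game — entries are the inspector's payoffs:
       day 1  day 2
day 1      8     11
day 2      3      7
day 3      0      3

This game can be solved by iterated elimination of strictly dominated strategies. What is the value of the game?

Column day 2 is strictly dominated by day 1 for the inspectee (8<11, 3<7, 0<3); eliminate day 2.
Row day 3 is strictly dominated by row day 1 (8>0); eliminate day 3.
Row day 2 is strictly dominated by row day 1 (8>3); eliminate day 2.
Only (day 1, day 1) remains, with payoff 8.

8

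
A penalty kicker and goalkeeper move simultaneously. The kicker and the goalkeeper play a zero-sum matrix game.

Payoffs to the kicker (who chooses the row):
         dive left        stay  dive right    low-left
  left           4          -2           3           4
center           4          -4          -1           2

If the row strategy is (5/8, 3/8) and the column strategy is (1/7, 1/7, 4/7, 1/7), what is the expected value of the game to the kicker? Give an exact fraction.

Against (1/7, 1/7, 4/7, 1/7), each row's expected payoff is left: 18/7; center: -2/7.
Taking the (5/8, 3/8)-weighted average: (5/8)·(18/7) + (3/8)·(-2/7) = 3/2.

3/2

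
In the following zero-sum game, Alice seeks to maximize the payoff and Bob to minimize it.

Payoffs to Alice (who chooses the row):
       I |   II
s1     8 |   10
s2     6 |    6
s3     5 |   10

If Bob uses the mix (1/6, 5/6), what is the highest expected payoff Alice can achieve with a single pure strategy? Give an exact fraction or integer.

s1: (8)·(1/6) + (10)·(5/6) = 29/3.
s2: (6)·(1/6) + (6)·(5/6) = 6.
s3: (5)·(1/6) + (10)·(5/6) = 55/6.
The best pure response is s1 with expected payoff 29/3.

29/3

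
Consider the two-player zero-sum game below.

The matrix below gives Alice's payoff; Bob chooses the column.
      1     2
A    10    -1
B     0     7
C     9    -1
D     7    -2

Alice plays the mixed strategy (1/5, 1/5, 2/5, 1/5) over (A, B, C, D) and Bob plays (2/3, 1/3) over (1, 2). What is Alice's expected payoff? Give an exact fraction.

24/5

Against (2/3, 1/3), each row's expected payoff is A: 19/3; B: 7/3; C: 17/3; D: 4.
Taking the (1/5, 1/5, 2/5, 1/5)-weighted average: (1/5)·(19/3) + (1/5)·(7/3) + (2/5)·(17/3) + (1/5)·(4) = 24/5.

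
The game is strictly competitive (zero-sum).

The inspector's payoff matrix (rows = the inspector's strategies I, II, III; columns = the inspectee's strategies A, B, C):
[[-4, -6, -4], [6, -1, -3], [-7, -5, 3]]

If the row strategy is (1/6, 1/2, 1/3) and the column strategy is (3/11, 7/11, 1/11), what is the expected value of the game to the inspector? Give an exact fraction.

Against (3/11, 7/11, 1/11), each row's expected payoff is I: -58/11; II: 8/11; III: -53/11.
Taking the (1/6, 1/2, 1/3)-weighted average: (1/6)·(-58/11) + (1/2)·(8/11) + (1/3)·(-53/11) = -70/33.

-70/33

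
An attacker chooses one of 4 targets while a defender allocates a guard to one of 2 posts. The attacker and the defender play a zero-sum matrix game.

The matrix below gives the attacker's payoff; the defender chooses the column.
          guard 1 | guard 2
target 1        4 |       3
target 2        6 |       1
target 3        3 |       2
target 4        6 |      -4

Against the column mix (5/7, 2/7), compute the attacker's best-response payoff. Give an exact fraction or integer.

32/7

target 1: (4)·(5/7) + (3)·(2/7) = 26/7.
target 2: (6)·(5/7) + (1)·(2/7) = 32/7.
target 3: (3)·(5/7) + (2)·(2/7) = 19/7.
target 4: (6)·(5/7) + (-4)·(2/7) = 22/7.
The best pure response is target 2 with expected payoff 32/7.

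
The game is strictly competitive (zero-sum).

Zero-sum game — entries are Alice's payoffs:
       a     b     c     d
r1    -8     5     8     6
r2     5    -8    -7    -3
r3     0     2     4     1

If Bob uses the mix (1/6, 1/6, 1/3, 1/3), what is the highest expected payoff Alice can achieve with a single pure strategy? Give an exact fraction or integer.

25/6

r1: (-8)·(1/6) + (5)·(1/6) + (8)·(1/3) + (6)·(1/3) = 25/6.
r2: (5)·(1/6) + (-8)·(1/6) + (-7)·(1/3) + (-3)·(1/3) = -23/6.
r3: (0)·(1/6) + (2)·(1/6) + (4)·(1/3) + (1)·(1/3) = 2.
The best pure response is r1 with expected payoff 25/6.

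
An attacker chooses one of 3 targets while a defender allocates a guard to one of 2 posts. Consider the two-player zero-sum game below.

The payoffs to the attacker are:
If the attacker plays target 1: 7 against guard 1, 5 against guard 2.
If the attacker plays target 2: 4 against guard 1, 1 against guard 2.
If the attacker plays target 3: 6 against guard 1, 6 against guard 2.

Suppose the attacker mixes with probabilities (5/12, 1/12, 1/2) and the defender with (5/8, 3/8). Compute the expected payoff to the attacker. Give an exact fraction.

Against (5/8, 3/8), each row's expected payoff is target 1: 25/4; target 2: 23/8; target 3: 6.
Taking the (5/12, 1/12, 1/2)-weighted average: (5/12)·(25/4) + (1/12)·(23/8) + (1/2)·(6) = 187/32.

187/32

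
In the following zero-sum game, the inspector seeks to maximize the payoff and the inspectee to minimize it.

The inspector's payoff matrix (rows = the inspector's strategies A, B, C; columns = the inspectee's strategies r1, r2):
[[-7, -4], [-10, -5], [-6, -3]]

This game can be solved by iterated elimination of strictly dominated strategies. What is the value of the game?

-6

Column r2 is strictly dominated by r1 for the inspectee (-7<-4, -10<-5, -6<-3); eliminate r2.
Row B is strictly dominated by row A (-7>-10); eliminate B.
Row A is strictly dominated by row C (-6>-7); eliminate A.
Only (C, r1) remains, with payoff -6.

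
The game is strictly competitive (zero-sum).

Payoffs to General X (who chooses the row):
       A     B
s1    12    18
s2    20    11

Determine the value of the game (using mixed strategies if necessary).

Row minima are 12 and 11, so General X's maximin is 12; column maxima are 20 and 18, so General Y's minimax is 18. These differ, so the equilibrium is in mixed strategies.
Let General X play s1 with probability p. General Y is indifferent when 12p + 20(1−p) = 18p + 11(1−p), giving p = 3/5.
Let General Y play A with probability q. General X is indifferent when 12q + 18(1−q) = 20q + 11(1−q), giving q = 7/15.
The value is 12·(7/15) + (18)·(8/15) = 76/5.

76/5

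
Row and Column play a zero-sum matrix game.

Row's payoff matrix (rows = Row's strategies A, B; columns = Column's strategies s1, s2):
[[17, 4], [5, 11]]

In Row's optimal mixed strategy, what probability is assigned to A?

6/19

Row minima are 4 and 5, so Row's maximin is 5; column maxima are 17 and 11, so Column's minimax is 11. These differ, so the equilibrium is in mixed strategies.
Let Row play A with probability p. Column is indifferent when 17p + 5(1−p) = 4p + 11(1−p), giving p = 6/19.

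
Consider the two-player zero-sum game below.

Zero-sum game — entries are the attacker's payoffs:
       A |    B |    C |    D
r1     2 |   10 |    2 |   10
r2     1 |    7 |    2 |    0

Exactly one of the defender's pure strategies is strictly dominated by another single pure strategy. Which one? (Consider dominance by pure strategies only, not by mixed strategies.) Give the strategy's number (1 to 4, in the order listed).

2

The defender prefers columns that give the attacker less. Compare B with A: 2 < 10, 1 < 7.
So A strictly dominates B for the defender; B is strictly dominated.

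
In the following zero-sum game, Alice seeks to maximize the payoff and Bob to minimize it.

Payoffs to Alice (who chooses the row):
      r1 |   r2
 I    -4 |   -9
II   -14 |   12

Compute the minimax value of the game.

-174/31

Row minima are -9 and -14, so Alice's maximin is -9; column maxima are -4 and 12, so Bob's minimax is -4. These differ, so the equilibrium is in mixed strategies.
Let Alice play I with probability p. Bob is indifferent when −4p − 14(1−p) = −9p + 12(1−p), giving p = 26/31.
Let Bob play r1 with probability q. Alice is indifferent when −4q − 9(1−q) = −14q + 12(1−q), giving q = 21/31.
The value is -4·(21/31) + (-9)·(10/31) = -174/31.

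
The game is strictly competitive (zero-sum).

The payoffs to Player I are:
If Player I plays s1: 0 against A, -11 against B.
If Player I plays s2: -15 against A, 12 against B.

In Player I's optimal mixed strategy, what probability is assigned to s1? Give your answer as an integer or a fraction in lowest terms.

Row minima are -11 and -15, so Player I's maximin is -11; column maxima are 0 and 12, so Player II's minimax is 0. These differ, so the equilibrium is in mixed strategies.
Let Player I play s1 with probability p. Player II is indifferent when −15(1−p) = −11p + 12(1−p), giving p = 27/38.

27/38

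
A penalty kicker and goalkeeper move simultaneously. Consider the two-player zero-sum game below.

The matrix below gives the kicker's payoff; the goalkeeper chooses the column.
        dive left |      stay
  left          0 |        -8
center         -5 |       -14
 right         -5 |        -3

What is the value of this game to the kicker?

-4

Row center is strictly dominated by row left, so the kicker never plays it.
The remaining 2×2 game on (left, right) × (dive left, stay) has no saddle point. Let the kicker play left with probability p; indifference gives −5(1−p) = −8p − 3(1−p), so p = 1/5.
Similarly the goalkeeper's optimal q on dive left is 1/2, and the value is 0·(1/2) + (-8)·(1/2) = -4.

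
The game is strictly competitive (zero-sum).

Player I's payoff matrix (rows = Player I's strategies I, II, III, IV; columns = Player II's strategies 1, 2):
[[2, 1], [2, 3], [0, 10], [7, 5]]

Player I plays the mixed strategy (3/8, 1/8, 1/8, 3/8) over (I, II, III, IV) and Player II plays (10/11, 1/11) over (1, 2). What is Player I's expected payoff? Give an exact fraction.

Against (10/11, 1/11), each row's expected payoff is I: 21/11; II: 23/11; III: 10/11; IV: 75/11.
Taking the (3/8, 1/8, 1/8, 3/8)-weighted average: (3/8)·(21/11) + (1/8)·(23/11) + (1/8)·(10/11) + (3/8)·(75/11) = 321/88.

321/88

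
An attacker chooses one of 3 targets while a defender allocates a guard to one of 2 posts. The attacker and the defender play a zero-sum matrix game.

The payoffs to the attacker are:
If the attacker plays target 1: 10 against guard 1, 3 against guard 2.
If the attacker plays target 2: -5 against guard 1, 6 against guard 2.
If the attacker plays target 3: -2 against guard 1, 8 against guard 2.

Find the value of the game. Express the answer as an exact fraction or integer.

86/17

Row target 2 is strictly dominated by row target 3, so the attacker never plays it.
The remaining 2×2 game on (target 1, target 3) × (guard 1, guard 2) has no saddle point. Let the attacker play target 1 with probability p; indifference gives 10p − 2(1−p) = 3p + 8(1−p), so p = 10/17.
Similarly the defender's optimal q on guard 1 is 5/17, and the value is 10·(5/17) + (3)·(12/17) = 86/17.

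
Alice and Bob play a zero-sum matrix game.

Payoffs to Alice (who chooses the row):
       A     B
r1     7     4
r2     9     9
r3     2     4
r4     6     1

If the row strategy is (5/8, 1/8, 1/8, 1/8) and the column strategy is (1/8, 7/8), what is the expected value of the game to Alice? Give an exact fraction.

Against (1/8, 7/8), each row's expected payoff is r1: 35/8; r2: 9; r3: 15/4; r4: 13/8.
Taking the (5/8, 1/8, 1/8, 1/8)-weighted average: (5/8)·(35/8) + (1/8)·(9) + (1/8)·(15/4) + (1/8)·(13/8) = 145/32.

145/32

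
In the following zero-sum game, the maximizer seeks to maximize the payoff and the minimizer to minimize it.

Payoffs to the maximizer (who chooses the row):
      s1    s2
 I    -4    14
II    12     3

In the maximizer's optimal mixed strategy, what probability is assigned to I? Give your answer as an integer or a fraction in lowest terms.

1/3

Row minima are -4 and 3, so the maximizer's maximin is 3; column maxima are 12 and 14, so the minimizer's minimax is 12. These differ, so the equilibrium is in mixed strategies.
Let the maximizer play I with probability p. The minimizer is indifferent when −4p + 12(1−p) = 14p + 3(1−p), giving p = 1/3.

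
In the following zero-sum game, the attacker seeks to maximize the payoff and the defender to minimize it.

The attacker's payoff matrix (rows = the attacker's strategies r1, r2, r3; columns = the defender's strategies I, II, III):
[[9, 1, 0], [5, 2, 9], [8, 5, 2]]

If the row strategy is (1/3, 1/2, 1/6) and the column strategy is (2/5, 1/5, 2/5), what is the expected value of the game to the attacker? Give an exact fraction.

Against (2/5, 1/5, 2/5), each row's expected payoff is r1: 19/5; r2: 6; r3: 5.
Taking the (1/3, 1/2, 1/6)-weighted average: (1/3)·(19/5) + (1/2)·(6) + (1/6)·(5) = 51/10.

51/10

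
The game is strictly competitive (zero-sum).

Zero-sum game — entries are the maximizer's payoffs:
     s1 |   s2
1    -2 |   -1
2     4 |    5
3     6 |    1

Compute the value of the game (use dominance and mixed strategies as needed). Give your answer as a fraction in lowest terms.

Row 1 is strictly dominated by row 2, so the maximizer never plays it.
The remaining 2×2 game on (2, 3) × (s1, s2) has no saddle point. Let the maximizer play 2 with probability p; indifference gives 4p + 6(1−p) = 5p + (1−p), so p = 5/6.
Similarly the minimizer's optimal q on s1 is 2/3, and the value is 4·(2/3) + (5)·(1/3) = 13/3.

13/3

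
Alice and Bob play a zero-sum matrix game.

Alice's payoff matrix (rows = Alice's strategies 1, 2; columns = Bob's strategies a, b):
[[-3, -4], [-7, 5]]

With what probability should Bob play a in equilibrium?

Row minima are -4 and -7, so Alice's maximin is -4; column maxima are -3 and 5, so Bob's minimax is -3. These differ, so the equilibrium is in mixed strategies.
Let Bob play a with probability q. Alice is indifferent when −3q − 4(1−q) = −7q + 5(1−q), giving q = 9/13.

9/13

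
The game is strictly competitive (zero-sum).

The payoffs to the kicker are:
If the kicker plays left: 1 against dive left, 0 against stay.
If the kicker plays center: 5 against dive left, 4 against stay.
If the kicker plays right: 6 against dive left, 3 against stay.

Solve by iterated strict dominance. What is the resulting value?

Column dive left is strictly dominated by stay for the goalkeeper (0<1, 4<5, 3<6); eliminate dive left.
Row left is strictly dominated by row center (4>0); eliminate left.
Row right is strictly dominated by row center (4>3); eliminate right.
Only (center, stay) remains, with payoff 4.

4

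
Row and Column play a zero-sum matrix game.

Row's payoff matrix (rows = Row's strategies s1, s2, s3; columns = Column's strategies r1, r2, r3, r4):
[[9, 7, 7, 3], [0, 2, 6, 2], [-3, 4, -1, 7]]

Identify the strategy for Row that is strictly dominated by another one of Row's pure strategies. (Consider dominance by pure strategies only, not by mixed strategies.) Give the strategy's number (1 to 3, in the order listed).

Compare s2 with s1: 9 > 0, 7 > 2, 7 > 6, 3 > 2.
So s1 strictly dominates s2 for Row; s2 is strictly dominated.

2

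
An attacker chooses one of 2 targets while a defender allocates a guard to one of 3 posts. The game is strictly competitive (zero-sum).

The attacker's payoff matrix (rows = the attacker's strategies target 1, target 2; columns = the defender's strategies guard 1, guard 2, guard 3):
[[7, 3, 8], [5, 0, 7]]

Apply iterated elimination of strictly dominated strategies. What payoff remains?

3

Column guard 1 is strictly dominated by guard 2 for the defender (3<7, 0<5); eliminate guard 1.
Row target 2 is strictly dominated by row target 1 (3>0, 8>7); eliminate target 2.
Column guard 3 is strictly dominated by guard 2 for the defender (3<8); eliminate guard 3.
Only (target 1, guard 2) remains, with payoff 3.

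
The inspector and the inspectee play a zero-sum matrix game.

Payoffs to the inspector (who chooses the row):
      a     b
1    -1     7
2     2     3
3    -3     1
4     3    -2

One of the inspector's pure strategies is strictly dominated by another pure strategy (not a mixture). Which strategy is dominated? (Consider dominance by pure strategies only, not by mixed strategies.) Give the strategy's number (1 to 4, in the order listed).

Compare 3 with 1: -1 > -3, 7 > 1.
So 1 strictly dominates 3 for the inspector; 3 is strictly dominated.

3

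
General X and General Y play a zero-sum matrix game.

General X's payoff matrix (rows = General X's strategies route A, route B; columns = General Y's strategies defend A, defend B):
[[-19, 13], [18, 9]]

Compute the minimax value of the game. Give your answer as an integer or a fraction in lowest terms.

Row minima are -19 and 9, so General X's maximin is 9; column maxima are 18 and 13, so General Y's minimax is 13. These differ, so the equilibrium is in mixed strategies.
Let General X play route A with probability p. General Y is indifferent when −19p + 18(1−p) = 13p + 9(1−p), giving p = 9/41.
Let General Y play defend A with probability q. General X is indifferent when −19q + 13(1−q) = 18q + 9(1−q), giving q = 4/41.
The value is -19·(4/41) + (13)·(37/41) = 405/41.

405/41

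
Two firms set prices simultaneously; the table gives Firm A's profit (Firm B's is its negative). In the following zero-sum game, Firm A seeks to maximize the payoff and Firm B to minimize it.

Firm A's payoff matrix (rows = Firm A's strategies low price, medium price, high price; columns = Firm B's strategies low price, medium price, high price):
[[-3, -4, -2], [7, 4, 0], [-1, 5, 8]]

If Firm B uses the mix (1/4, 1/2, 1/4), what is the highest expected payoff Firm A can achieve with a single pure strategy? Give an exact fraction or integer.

17/4

low price: (-3)·(1/4) + (-4)·(1/2) + (-2)·(1/4) = -13/4.
medium price: (7)·(1/4) + (4)·(1/2) + (0)·(1/4) = 15/4.
high price: (-1)·(1/4) + (5)·(1/2) + (8)·(1/4) = 17/4.
The best pure response is high price with expected payoff 17/4.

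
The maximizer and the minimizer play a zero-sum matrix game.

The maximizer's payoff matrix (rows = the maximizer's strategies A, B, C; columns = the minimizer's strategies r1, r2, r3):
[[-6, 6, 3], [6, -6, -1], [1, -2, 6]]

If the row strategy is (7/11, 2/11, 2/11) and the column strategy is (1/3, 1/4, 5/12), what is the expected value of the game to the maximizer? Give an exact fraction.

Against (1/3, 1/4, 5/12), each row's expected payoff is A: 3/4; B: 1/12; C: 7/3.
Taking the (7/11, 2/11, 2/11)-weighted average: (7/11)·(3/4) + (2/11)·(1/12) + (2/11)·(7/3) = 11/12.

11/12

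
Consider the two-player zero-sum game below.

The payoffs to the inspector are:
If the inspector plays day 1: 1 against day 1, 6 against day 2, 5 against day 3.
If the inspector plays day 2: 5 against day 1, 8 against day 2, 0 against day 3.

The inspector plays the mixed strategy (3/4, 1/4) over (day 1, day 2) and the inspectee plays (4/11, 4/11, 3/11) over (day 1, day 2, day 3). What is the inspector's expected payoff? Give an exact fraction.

Against (4/11, 4/11, 3/11), each row's expected payoff is day 1: 43/11; day 2: 52/11.
Taking the (3/4, 1/4)-weighted average: (3/4)·(43/11) + (1/4)·(52/11) = 181/44.

181/44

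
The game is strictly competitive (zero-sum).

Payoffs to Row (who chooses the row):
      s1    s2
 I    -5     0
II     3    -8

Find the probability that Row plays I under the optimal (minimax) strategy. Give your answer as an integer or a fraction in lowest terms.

Row minima are -5 and -8, so Row's maximin is -5; column maxima are 3 and 0, so Column's minimax is 0. These differ, so the equilibrium is in mixed strategies.
Let Row play I with probability p. Column is indifferent when −5p + 3(1−p) = −8(1−p), giving p = 11/16.

11/16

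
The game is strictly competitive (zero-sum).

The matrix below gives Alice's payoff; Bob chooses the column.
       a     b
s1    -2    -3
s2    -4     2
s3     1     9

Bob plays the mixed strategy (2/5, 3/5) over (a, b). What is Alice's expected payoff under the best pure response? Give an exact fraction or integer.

29/5

s1: (-2)·(2/5) + (-3)·(3/5) = -13/5.
s2: (-4)·(2/5) + (2)·(3/5) = -2/5.
s3: (1)·(2/5) + (9)·(3/5) = 29/5.
The best pure response is s3 with expected payoff 29/5.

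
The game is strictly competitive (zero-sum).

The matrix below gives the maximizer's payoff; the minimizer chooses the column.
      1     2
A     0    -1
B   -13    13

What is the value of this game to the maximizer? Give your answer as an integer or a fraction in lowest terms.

Row minima are -1 and -13, so the maximizer's maximin is -1; column maxima are 0 and 13, so the minimizer's minimax is 0. These differ, so the equilibrium is in mixed strategies.
Let the maximizer play A with probability p. The minimizer is indifferent when −13(1−p) = −p + 13(1−p), giving p = 26/27.
Let the minimizer play 1 with probability q. The maximizer is indifferent when −(1−q) = −13q + 13(1−q), giving q = 14/27.
The value is 0·(14/27) + (-1)·(13/27) = -13/27.

-13/27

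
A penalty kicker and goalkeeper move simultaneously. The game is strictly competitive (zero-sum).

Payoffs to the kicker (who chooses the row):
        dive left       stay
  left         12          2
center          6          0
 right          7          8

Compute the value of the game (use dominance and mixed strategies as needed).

Row center is strictly dominated by row left, so the kicker never plays it.
The remaining 2×2 game on (left, right) × (dive left, stay) has no saddle point. Let the kicker play left with probability p; indifference gives 12p + 7(1−p) = 2p + 8(1−p), so p = 1/11.
Similarly the goalkeeper's optimal q on dive left is 6/11, and the value is 12·(6/11) + (2)·(5/11) = 82/11.

82/11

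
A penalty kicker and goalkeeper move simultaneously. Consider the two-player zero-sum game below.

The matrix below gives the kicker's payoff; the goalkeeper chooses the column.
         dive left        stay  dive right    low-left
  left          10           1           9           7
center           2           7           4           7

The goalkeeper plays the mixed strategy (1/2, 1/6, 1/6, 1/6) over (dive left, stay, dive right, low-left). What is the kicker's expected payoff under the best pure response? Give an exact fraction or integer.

left: (10)·(1/2) + (1)·(1/6) + (9)·(1/6) + (7)·(1/6) = 47/6.
center: (2)·(1/2) + (7)·(1/6) + (4)·(1/6) + (7)·(1/6) = 4.
The best pure response is left with expected payoff 47/6.

47/6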